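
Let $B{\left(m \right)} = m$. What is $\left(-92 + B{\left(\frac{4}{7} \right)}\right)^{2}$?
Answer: $\frac{409600}{49} \approx 8359.2$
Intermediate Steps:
$\left(-92 + B{\left(\frac{4}{7} \right)}\right)^{2} = \left(-92 + \frac{4}{7}\right)^{2} = \left(- \frac{640}{7}\right)^{2} = \frac{409600}{49}$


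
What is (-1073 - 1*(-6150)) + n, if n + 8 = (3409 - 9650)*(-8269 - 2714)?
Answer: 68549972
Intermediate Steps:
n = 68544895 (n = -8 + (3409 - 9650)*(-8269 - 2714) = -8 - 6241*(-10983) = -8 + 68544903 = 68544895)
(-1073 - 1*(-6150)) + n = (-1073 - 1*(-6150)) + 68544895 = (-1073 + 6150) + 68544895 = 5077 + 68544895 = 68549972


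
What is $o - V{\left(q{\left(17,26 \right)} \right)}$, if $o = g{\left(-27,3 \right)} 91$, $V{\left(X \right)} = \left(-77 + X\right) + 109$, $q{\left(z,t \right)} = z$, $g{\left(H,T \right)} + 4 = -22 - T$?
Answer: $-2688$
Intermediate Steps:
$g{\left(H,T \right)} = -26 - T$ ($g{\left(H,T \right)} = -4 - \left(22 + T\right) = -26 - T$)
$V{\left(X \right)} = 32 + X$
$o = -2639$ ($o = \left(-26 - 3\right) 91 = \left(-29\right) 91 = -2639$)
$o - V{\left(q{\left(17,26 \right)} \right)} = -2639 - \left(32 + 17\right) = -2639 - 49 = -2688$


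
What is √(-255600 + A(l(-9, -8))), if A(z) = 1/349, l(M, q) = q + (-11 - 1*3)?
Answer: I*√31132335251/349 ≈ 505.57*I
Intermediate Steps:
l(M, q) = -14 + q (l(M, q) = q + (-11 - 3) = q - 14 = -14 + q)
A(z) = 1/349
√(-255600 + A(l(-9, -8))) = √(-255600 + 1/349) = √(-89204399/349) = I*√31132335251/349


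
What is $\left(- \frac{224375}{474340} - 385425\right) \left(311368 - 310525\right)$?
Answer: $- \frac{30823910402325}{94868} \approx -3.2491 \cdot 10^{8}$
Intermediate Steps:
$\left(- \frac{224375}{474340} - 385425\right) \left(311368 - 310525\right) = \left(\left(-224375\right) \frac{1}{474340} - 385425\right) 843 = \left(- \frac{44875}{94868} - 385425\right) 843 = \left(- \frac{36564543775}{94868}\right) 843 = - \frac{30823910402325}{94868}$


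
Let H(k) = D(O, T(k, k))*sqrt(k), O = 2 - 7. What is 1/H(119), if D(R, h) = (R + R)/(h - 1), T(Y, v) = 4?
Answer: -3*sqrt(119)/1190 ≈ -0.027501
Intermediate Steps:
O = -5
D(R, h) = 2*R/(-1 + h) (D(R, h) = (2*R)/(-1 + h) = 2*R/(-1 + h))
H(k) = -10*sqrt(k)/3 (H(k) = (2*(-5)/(-1 + 4))*sqrt(k) = (2*(-5)/3)*sqrt(k) = (2*(-5)*(1/3))*sqrt(k) = -10*sqrt(k)/3)
1/H(119) = 1/(-10*sqrt(119)/3) = -3*sqrt(119)/1190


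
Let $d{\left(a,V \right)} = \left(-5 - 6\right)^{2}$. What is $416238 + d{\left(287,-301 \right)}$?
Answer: $416359$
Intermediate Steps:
$d{\left(a,V \right)} = 121$ ($d{\left(a,V \right)} = \left(-11\right)^{2} = 121$)
$416238 + d{\left(287,-301 \right)} = 416238 + 121 = 416359$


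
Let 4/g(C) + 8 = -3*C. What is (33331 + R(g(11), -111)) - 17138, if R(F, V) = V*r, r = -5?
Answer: 16748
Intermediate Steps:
g(C) = 4/(-8 - 3*C)
R(F, V) = -5*V (R(F, V) = V*(-5) = -5*V)
(33331 + R(g(11), -111)) - 17138 = (33331 - 5*(-111)) - 17138 = (33331 + 555) - 17138 = 33886 - 17138 = 16748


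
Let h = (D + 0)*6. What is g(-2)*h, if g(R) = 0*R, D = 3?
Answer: 0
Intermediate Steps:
g(R) = 0
h = 18 (h = (3 + 0)*6 = 3*6 = 18)
g(-2)*h = 0*18 = 0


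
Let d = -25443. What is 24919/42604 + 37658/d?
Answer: -970367315/1083973572 ≈ -0.89520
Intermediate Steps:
24919/42604 + 37658/d = 24919/42604 + 37658/(-25443) = 24919*(1/42604) + 37658*(-1/25443) = 24919/42604 - 37658/25443 = -970367315/1083973572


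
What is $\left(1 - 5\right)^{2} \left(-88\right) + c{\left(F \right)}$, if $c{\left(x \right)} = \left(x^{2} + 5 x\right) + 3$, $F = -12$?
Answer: $-1321$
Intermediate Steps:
$c{\left(x \right)} = 3 + x^{2} + 5 x$
$\left(1 - 5\right)^{2} \left(-88\right) + c{\left(F \right)} = \left(1 - 5\right)^{2} \left(-88\right) + \left(3 + \left(-12\right)^{2} + 5 \left(-12\right)\right) = \left(-4\right)^{2} \left(-88\right) + \left(3 + 144 - 60\right) = 16 \left(-88\right) + 87 = -1408 + 87 = -1321$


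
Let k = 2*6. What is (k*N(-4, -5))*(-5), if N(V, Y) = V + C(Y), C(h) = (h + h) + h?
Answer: 1140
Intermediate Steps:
C(h) = 3*h (C(h) = 2*h + h = 3*h)
N(V, Y) = V + 3*Y
k = 12
(k*N(-4, -5))*(-5) = (12*(-4 + 3*(-5)))*(-5) = (12*(-4 - 15))*(-5) = (12*(-19))*(-5) = -228*(-5) = 1140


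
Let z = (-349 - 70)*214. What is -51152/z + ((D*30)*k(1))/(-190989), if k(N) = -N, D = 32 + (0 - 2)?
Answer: 547231596/951401093 ≈ 0.57518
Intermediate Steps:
D = 30 (D = 32 - 2 = 30)
z = -89666 (z = -419*214 = -89666)
-51152/z + ((D*30)*k(1))/(-190989) = -51152/(-89666) + ((30*30)*(-1*1))/(-190989) = -51152*(-1/89666) + (900*(-1))*(-1/190989) = 25576/44833 - 900*(-1/190989) = 25576/44833 + 100/21221 = 547231596/951401093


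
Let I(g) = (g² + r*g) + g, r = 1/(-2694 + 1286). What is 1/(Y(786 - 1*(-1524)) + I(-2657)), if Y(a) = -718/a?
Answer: 147840/1043305930313 ≈ 1.4170e-7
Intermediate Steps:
r = -1/1408 (r = 1/(-1408) = -1/1408 ≈ -0.00071023)
I(g) = g² + 1407*g/1408 (I(g) = (g² - g/1408) + g = g² + 1407*g/1408)
1/(Y(786 - 1*(-1524)) + I(-2657)) = 1/(-718/(786 - 1*(-1524)) + (1/1408)*(-2657)*(1407 + 1408*(-2657))) = 1/(-718/(786 + 1524) + (1/1408)*(-2657)*(1407 - 3741056)) = 1/(-718/2310 + (1/1408)*(-2657)*(-3739649)) = 1/(-718*1/2310 + 9936247393/1408) = 1/(-359/1155 + 9936247393/1408) = 1/(1043305930313/147840) = 147840/1043305930313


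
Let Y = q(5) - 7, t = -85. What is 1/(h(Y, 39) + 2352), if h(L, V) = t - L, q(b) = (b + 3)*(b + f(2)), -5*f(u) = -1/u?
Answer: 5/11166 ≈ 0.00044779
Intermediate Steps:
f(u) = 1/(5*u) (f(u) = -(-1)/(5*u) = 1/(5*u))
q(b) = (3 + b)*(⅒ + b) (q(b) = (b + 3)*(b + (⅕)/2) = (3 + b)*(b + (⅕)*(½)) = (3 + b)*(b + ⅒) = (3 + b)*(⅒ + b))
Y = 169/5 (Y = (3/10 + 5² + (31/10)*5) - 7 = (3/10 + 25 + 31/2) - 7 = 204/5 - 7 = 169/5 ≈ 33.800)
h(L, V) = -85 - L
1/(h(Y, 39) + 2352) = 1/((-85 - 1*169/5) + 2352) = 1/((-85 - 169/5) + 2352) = 1/(-594/5 + 2352) = 1/(11166/5) = 5/11166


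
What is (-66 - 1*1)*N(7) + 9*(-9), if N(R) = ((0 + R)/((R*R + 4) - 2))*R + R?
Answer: -31333/51 ≈ -614.37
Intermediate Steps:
N(R) = R + R²/(2 + R²) (N(R) = (R/((R² + 4) - 2))*R + R = (R/((4 + R²) - 2))*R + R = (R/(2 + R²))*R + R = R²/(2 + R²) + R = R + R²/(2 + R²))
(-66 - 1*1)*N(7) + 9*(-9) = (-66 - 1*1)*(7*(2 + 7 + 7²)/(2 + 7²)) + 9*(-9) = (-66 - 1)*(7*(2 + 7 + 49)/(2 + 49)) - 81 = -469*58/51 - 81 = -67*406/51 - 81 = -27202/51 - 81 = -31333/51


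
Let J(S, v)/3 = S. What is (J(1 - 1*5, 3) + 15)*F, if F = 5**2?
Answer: 75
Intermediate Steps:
F = 25
J(S, v) = 3*S
(J(1 - 1*5, 3) + 15)*F = (3*(1 - 1*5) + 15)*25 = (3*(1 - 5) + 15)*25 = (3*(-4) + 15)*25 = (-12 + 15)*25 = 3*25 = 75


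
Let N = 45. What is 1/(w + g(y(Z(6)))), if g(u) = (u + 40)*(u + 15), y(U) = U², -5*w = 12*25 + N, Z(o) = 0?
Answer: 1/531 ≈ 0.0018832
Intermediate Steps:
w = -69 (w = -(12*25 + 45)/5 = -(300 + 45)/5 = -⅕*345 = -69)
g(u) = (15 + u)*(40 + u) (g(u) = (40 + u)*(15 + u) = (15 + u)*(40 + u))
1/(w + g(y(Z(6)))) = 1/(-69 + (600 + (0²)² + 55*0²)) = 1/(-69 + (600 + 0² + 55*0)) = 1/(-69 + (600 + 0 + 0)) = 1/(-69 + 600) = 1/531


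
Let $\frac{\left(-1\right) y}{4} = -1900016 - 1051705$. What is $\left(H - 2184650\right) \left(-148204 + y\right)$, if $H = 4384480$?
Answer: $25647114024400$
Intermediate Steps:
$y = 11806884$ ($y = - 4 \left(-1900016 - 1051705\right) = \left(-4\right) \left(-2951721\right) = 11806884$)
$\left(H - 2184650\right) \left(-148204 + y\right) = \left(4384480 - 2184650\right) \left(-148204 + 11806884\right) = 2199830 \cdot 11658680 = 25647114024400$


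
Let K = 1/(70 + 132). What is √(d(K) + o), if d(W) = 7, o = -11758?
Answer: I*√11751 ≈ 108.4*I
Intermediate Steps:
K = 1/202 ≈ 0.0049505
√(d(K) + o) = √(7 - 11758) = √(-11751) = I*√11751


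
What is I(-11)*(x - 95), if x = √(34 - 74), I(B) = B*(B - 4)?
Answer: -15675 + 330*I*√10 ≈ -15675.0 + 1043.6*I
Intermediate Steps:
I(B) = B*(-4 + B)
x = 2*I*√10 (x = √(-40) = 2*I*√10 ≈ 6.3246*I)
I(-11)*(x - 95) = (-11*(-4 - 11))*(2*I*√10 - 95) = (-11*(-15))*(-95 + 2*I*√10) = 165*(-95 + 2*I*√10) = -15675 + 330*I*√10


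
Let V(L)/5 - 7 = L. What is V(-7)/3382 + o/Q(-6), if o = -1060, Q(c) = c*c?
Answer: -265/9 ≈ -29.444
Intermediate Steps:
Q(c) = c²
V(L) = 35 + 5*L
V(-7)/3382 + o/Q(-6) = (35 + 5*(-7))/3382 - 1060/((-6)²) = (35 - 35)*(1/3382) - 1060/36 = 0*(1/3382) - 1060*1/36 = 0 - 265/9 = -265/9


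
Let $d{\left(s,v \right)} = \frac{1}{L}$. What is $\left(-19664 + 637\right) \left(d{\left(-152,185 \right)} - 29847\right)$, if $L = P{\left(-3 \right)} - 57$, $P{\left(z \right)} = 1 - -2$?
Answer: $\frac{30666557953}{54} \approx 5.679 \cdot 10^{8}$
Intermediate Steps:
$P{\left(z \right)} = 3$ ($P{\left(z \right)} = 1 + 2 = 3$)
$L = -54$ ($L = 3 - 57 = -54$)
$d{\left(s,v \right)} = - \frac{1}{54}$ ($d{\left(s,v \right)} = \frac{1}{-54} = - \frac{1}{54}$)
$\left(-19664 + 637\right) \left(d{\left(-152,185 \right)} - 29847\right) = \left(-19664 + 637\right) \left(- \frac{1}{54} - 29847\right) = \left(-19027\right) \left(- \frac{1611739}{54}\right) = \frac{30666557953}{54}$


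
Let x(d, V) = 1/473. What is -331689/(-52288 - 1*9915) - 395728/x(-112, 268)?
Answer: -11643116403143/62203 ≈ -1.8718e+8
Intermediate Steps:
x(d, V) = 1/473
-331689/(-52288 - 1*9915) - 395728/x(-112, 268) = -331689/(-52288 - 1*9915) - 395728/1/473 = -331689/(-52288 - 9915) - 395728*473 = -331689/(-62203) - 187179344 = -331689*(-1/62203) - 187179344 = 331689/62203 - 187179344 = -11643116403143/62203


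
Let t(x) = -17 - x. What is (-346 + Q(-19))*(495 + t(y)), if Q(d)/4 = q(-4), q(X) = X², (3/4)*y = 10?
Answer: -131036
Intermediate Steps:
y = 40/3 (y = (4/3)*10 = 40/3 ≈ 13.333)
Q(d) = 64 (Q(d) = 4*(-4)² = 4*16 = 64)
(-346 + Q(-19))*(495 + t(y)) = (-346 + 64)*(495 + (-17 - 1*40/3)) = -282*(495 + (-17 - 40/3)) = -282*(495 - 91/3) = -282*1394/3 = -131036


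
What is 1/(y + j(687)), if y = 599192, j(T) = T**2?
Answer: 1/1071161 ≈ 9.3357e-7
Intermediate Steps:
1/(y + j(687)) = 1/(599192 + 687**2) = 1/(599192 + 471969) = 1/1071161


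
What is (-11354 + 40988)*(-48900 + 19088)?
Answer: -883448808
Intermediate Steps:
(-11354 + 40988)*(-48900 + 19088) = 29634*(-29812) = -883448808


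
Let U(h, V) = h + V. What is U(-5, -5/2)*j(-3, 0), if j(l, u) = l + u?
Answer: 45/2 ≈ 22.500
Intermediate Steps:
U(h, V) = V + h
U(-5, -5/2)*j(-3, 0) = (-5/2 - 5)*(-3 + 0) = (-5*1/2 - 5)*(-3) = (-5/2 - 5)*(-3) = -15/2*(-3) = 45/2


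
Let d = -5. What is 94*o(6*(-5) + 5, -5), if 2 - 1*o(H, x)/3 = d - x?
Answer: 564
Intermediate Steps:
o(H, x) = 21 + 3*x (o(H, x) = 6 - 3*(-5 - x) = 6 + (15 + 3*x) = 21 + 3*x)
94*o(6*(-5) + 5, -5) = 94*(21 + 3*(-5)) = 94*(21 - 15) = 94*6 = 564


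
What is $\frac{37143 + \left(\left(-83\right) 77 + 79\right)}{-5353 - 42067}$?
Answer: $- \frac{30831}{47420} \approx -0.65017$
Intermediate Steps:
$\frac{37143 + \left(\left(-83\right) 77 + 79\right)}{-5353 - 42067} = \frac{37143 + \left(-6391 + 79\right)}{-47420} = \left(37143 - 6312\right) \left(- \frac{1}{47420}\right) = 30831 \left(- \frac{1}{47420}\right) = - \frac{30831}{47420}$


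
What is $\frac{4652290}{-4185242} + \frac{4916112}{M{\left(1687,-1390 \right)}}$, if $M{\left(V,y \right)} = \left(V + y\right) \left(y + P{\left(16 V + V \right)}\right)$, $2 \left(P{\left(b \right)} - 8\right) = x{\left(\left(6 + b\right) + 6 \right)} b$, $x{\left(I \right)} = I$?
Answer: $- \frac{189480485490974507}{170464521774682575} \approx -1.1116$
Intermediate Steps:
$P{\left(b \right)} = 8 + \frac{b \left(12 + b\right)}{2}$ ($P{\left(b \right)} = 8 + \frac{\left(\left(6 + b\right) + 6\right) b}{2} = 8 + \frac{\left(12 + b\right) b}{2} = 8 + \frac{b \left(12 + b\right)}{2}$)
$M{\left(V,y \right)} = \left(V + y\right) \left(8 + y + \frac{17 V \left(12 + 17 V\right)}{2}\right)$ ($M{\left(V,y \right)} = \left(V + y\right) \left(y + \left(8 + \frac{\left(16 V + V\right) \left(12 + \left(16 V + V\right)\right)}{2}\right)\right) = \left(V + y\right) \left(y + \left(8 + \frac{17 V \left(12 + 17 V\right)}{2}\right)\right) = \left(V + y\right) \left(8 + y + \frac{17 V \left(12 + 17 V\right)}{2}\right)$)
$\frac{4652290}{-4185242} + \frac{4916112}{M{\left(1687,-1390 \right)}} = \frac{4652290}{-4185242} + \frac{4916112}{\left(-1390\right)^{2} + 1687 \left(-1390\right) + \frac{1}{2} \cdot 1687 \left(16 + 17 \cdot 1687 \left(12 + 17 \cdot 1687\right)\right) + \frac{1}{2} \left(-1390\right) \left(16 + 17 \cdot 1687 \left(12 + 17 \cdot 1687\right)\right)} = 4652290 \left(- \frac{1}{4185242}\right) + \frac{4916112}{1932100 - 2344930 + \frac{1}{2} \cdot 1687 \left(16 + 17 \cdot 1687 \left(12 + 28679\right)\right) + \frac{1}{2} \left(-1390\right) \left(16 + 17 \cdot 1687 \left(12 + 28679\right)\right)} = - \frac{2326145}{2092621} + \frac{4916112}{1932100 - 2344930 + \frac{1}{2} \cdot 1687 \left(16 + 17 \cdot 1687 \cdot 28691\right) + \frac{1}{2} \left(-1390\right) \left(16 + 17 \cdot 1687 \cdot 28691\right)} = - \frac{2326145}{2092621} + \frac{4916112}{1932100 - 2344930 + \frac{1}{2} \cdot 1687 \left(16 + 822829189\right) + \frac{1}{2} \left(-1390\right) \left(16 + 822829189\right)} = - \frac{2326145}{2092621} + \frac{4916112}{1932100 - 2344930 + \frac{1}{2} \cdot 1687 \cdot 822829205 + \frac{1}{2} \left(-1390\right) 822829205} = - \frac{2326145}{2092621} + \frac{4916112}{1932100 - 2344930 + \frac{1388112868835}{2} - 571866297475} = - \frac{2326145}{2092621} + \frac{4916112}{\frac{244379448225}{2}} = - \frac{2326145}{2092621} + 4916112 \cdot \frac{2}{244379448225} = - \frac{2326145}{2092621} + \frac{3277408}{81459816075} = - \frac{189480485490974507}{170464521774682575}$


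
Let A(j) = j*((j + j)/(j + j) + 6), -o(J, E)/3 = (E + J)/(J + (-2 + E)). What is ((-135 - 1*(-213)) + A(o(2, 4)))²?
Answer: 8649/4 ≈ 2162.3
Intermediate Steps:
o(J, E) = -3*(E + J)/(-2 + E + J) (o(J, E) = -3*(E + J)/(J + (-2 + E)) = -3*(E + J)/(-2 + E + J))
A(j) = 7*j (A(j) = j*((2*j)/((2*j)) + 6) = j*((2*j)*(1/(2*j)) + 6) = j*(1 + 6) = j*7 = 7*j)
((-135 - 1*(-213)) + A(o(2, 4)))² = ((-135 - 1*(-213)) + 7*(3*(-1*4 - 1*2)/(-2 + 4 + 2)))² = ((-135 + 213) + 7*(3*(-4 - 2)/4))² = (78 + 7*(3*(¼)*(-6)))² = (78 + 7*(-9/2))² = (78 - 63/2)² = (93/2)² = 8649/4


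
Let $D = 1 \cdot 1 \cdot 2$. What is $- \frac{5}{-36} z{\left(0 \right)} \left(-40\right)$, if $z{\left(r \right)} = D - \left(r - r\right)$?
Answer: $- \frac{100}{9} \approx -11.111$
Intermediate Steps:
$D = 2$ ($D = 1 \cdot 2 = 2$)
$z{\left(r \right)} = 2$ ($z{\left(r \right)} = 2 - \left(r - r\right) = 2 - 0 = 2 + 0 = 2$)
$- \frac{5}{-36} z{\left(0 \right)} \left(-40\right) = - \frac{5}{-36} \cdot 2 \left(-40\right) = \left(-5\right) \left(- \frac{1}{36}\right) 2 \left(-40\right) = \frac{5}{36} \cdot 2 \left(-40\right) = \frac{5}{18} \left(-40\right) = - \frac{100}{9}$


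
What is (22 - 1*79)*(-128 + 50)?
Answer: 4446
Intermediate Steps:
(22 - 1*79)*(-128 + 50) = (22 - 79)*(-78) = -57*(-78) = 4446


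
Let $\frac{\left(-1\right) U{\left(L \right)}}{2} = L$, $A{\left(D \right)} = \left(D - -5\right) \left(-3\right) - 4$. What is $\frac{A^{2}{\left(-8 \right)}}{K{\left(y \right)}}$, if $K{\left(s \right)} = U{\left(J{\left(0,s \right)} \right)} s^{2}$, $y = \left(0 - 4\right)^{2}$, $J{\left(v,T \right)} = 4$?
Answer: $- \frac{25}{2048} \approx -0.012207$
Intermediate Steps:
$A{\left(D \right)} = -19 - 3 D$ ($A{\left(D \right)} = \left(D + 5\right) \left(-3\right) - 4 = \left(5 + D\right) \left(-3\right) - 4 = \left(-15 - 3 D\right) - 4 = -19 - 3 D$)
$U{\left(L \right)} = - 2 L$
$y = 16$ ($y = \left(-4\right)^{2} = 16$)
$K{\left(s \right)} = - 8 s^{2}$ ($K{\left(s \right)} = \left(-2\right) 4 s^{2} = - 8 s^{2}$)
$\frac{A^{2}{\left(-8 \right)}}{K{\left(y \right)}} = \frac{\left(-19 - -24\right)^{2}}{\left(-8\right) 16^{2}} = \frac{\left(-19 + 24\right)^{2}}{\left(-8\right) 256} = \frac{5^{2}}{-2048} = 25 \left(- \frac{1}{2048}\right) = - \frac{25}{2048}$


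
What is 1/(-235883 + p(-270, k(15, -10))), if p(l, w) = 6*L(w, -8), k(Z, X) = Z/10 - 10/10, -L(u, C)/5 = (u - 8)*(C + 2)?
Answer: -1/237233 ≈ -4.2153e-6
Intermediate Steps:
L(u, C) = -5*(-8 + u)*(2 + C) (L(u, C) = -5*(u - 8)*(C + 2) = -5*(-8 + u)*(2 + C))
k(Z, X) = -1 + Z/10 (k(Z, X) = Z*(⅒) - 10*⅒ = Z/10 - 1 = -1 + Z/10)
p(l, w) = -1440 + 180*w (p(l, w) = 6*(80 - 10*w + 40*(-8) - 5*(-8)*w) = 6*(80 - 10*w - 320 + 40*w) = 6*(-240 + 30*w) = -1440 + 180*w)
1/(-235883 + p(-270, k(15, -10))) = 1/(-235883 + (-1440 + 180*(-1 + (⅒)*15))) = 1/(-235883 + (-1440 + 180*(-1 + 3/2))) = 1/(-235883 + (-1440 + 180*(½))) = 1/(-235883 + (-1440 + 90)) = 1/(-235883 - 1350) = 1/(-237233) = -1/237233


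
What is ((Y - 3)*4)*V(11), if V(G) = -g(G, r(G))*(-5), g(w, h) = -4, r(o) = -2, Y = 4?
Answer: -80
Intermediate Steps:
V(G) = -20 (V(G) = -1*(-4)*(-5) = 4*(-5) = -20)
((Y - 3)*4)*V(11) = ((4 - 3)*4)*(-20) = (1*4)*(-20) = 4*(-20) = -80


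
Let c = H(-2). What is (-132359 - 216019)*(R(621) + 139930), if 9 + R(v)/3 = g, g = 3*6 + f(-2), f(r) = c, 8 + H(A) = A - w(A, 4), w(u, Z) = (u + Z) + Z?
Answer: -48741217602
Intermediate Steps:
w(u, Z) = u + 2*Z (w(u, Z) = (Z + u) + Z = u + 2*Z)
H(A) = -16 (H(A) = -8 + (A - (A + 2*4)) = -8 + (A - (A + 8)) = -8 + (A - (8 + A)) = -8 + (A + (-8 - A)) = -8 - 8 = -16)
c = -16
f(r) = -16
g = 2 (g = 3*6 - 16 = 18 - 16 = 2)
R(v) = -21 (R(v) = -27 + 3*2 = -27 + 6 = -21)
(-132359 - 216019)*(R(621) + 139930) = (-132359 - 216019)*(-21 + 139930) = -348378*139909 = -48741217602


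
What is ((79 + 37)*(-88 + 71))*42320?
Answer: -83455040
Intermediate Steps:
((79 + 37)*(-88 + 71))*42320 = (116*(-17))*42320 = -1972*42320 = -83455040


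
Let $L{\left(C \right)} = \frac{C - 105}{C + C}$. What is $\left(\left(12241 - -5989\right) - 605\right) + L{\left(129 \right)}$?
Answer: $\frac{757879}{43} \approx 17625.0$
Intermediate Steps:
$L{\left(C \right)} = \frac{-105 + C}{2 C}$
$\left(\left(12241 - -5989\right) - 605\right) + L{\left(129 \right)} = \left(\left(12241 - -5989\right) - 605\right) + \frac{-105 + 129}{2 \cdot 129} = \left(\left(12241 + 5989\right) - 605\right) + \frac{1}{2} \cdot \frac{1}{129} \cdot 24 = \left(18230 - 605\right) + \frac{4}{43} = 17625 + \frac{4}{43} = \frac{757879}{43}$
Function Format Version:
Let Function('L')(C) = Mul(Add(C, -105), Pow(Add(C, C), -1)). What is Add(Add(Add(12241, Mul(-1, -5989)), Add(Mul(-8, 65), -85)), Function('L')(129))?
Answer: Rational(757879, 43) ≈ 17625.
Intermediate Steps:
Function('L')(C) = Mul(Rational(1, 2), Pow(C, -1), Add(-105, C)) (Function('L')(C) = Mul(Add(-105, C), Pow(Mul(2, C), -1)) = Mul(Add(-105, C), Mul(Rational(1, 2), Pow(C, -1))) = Mul(Rational(1, 2), Pow(C, -1), Add(-105, C)))
Add(Add(Add(12241, Mul(-1, -5989)), Add(Mul(-8, 65), -85)), Function('L')(129)) = Add(Add(Add(12241, Mul(-1, -5989)), Add(Mul(-8, 65), -85)), Mul(Rational(1, 2), Pow(129, -1), Add(-105, 129))) = Add(Add(Add(12241, 5989), Add(-520, -85)), Mul(Rational(1, 2), Rational(1, 129), 24)) = Add(Add(18230, -605), Rational(4, 43)) = Add(17625, Rational(4, 43)) = Rational(757879, 43)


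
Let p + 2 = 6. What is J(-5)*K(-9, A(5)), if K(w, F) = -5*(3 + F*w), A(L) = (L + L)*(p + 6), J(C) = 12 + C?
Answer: 31395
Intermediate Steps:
p = 4 (p = -2 + 6 = 4)
A(L) = 20*L (A(L) = (L + L)*(4 + 6) = (2*L)*10 = 20*L)
K(w, F) = -15 - 5*F*w
J(-5)*K(-9, A(5)) = (12 - 5)*(-15 - 5*20*5*(-9)) = 7*(-15 - 5*100*(-9)) = 7*(-15 + 4500) = 7*4485 = 31395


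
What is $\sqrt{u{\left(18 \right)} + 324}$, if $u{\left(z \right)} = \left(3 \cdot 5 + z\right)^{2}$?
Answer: $3 \sqrt{157} \approx 37.59$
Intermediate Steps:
$u{\left(z \right)} = \left(15 + z\right)^{2}$
$\sqrt{u{\left(18 \right)} + 324} = \sqrt{\left(15 + 18\right)^{2} + 324} = \sqrt{33^{2} + 324} = \sqrt{1089 + 324} = \sqrt{1413} = 3 \sqrt{157}$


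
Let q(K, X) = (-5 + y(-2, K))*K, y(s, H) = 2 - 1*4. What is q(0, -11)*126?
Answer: 0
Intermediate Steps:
y(s, H) = -2 (y(s, H) = 2 - 4 = -2)
q(K, X) = -7*K (q(K, X) = (-5 - 2)*K = -7*K)
q(0, -11)*126 = -7*0*126 = 0*126 = 0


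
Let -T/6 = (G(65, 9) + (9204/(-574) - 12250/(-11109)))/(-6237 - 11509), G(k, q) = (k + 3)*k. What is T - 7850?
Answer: -10572928638294/1347125479 ≈ -7848.5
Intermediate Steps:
G(k, q) = k*(3 + k) (G(k, q) = (3 + k)*k = k*(3 + k))
T = 2006371856/1347125479 (T = -6*(65*(3 + 65) + (9204/(-574) - 12250/(-11109)))/(-6237 - 11509) = -6*(65*68 + (9204*(-1/574) - 12250*(-1/11109)))/(-17746) = -6*(4420 + (-4602/287 + 1750/1587))*(-1)/17746 = -6*(4420 - 6801124/455469)*(-1)/17746 = -4012743712*(-1)/(151823*17746) = -6*(-1003185928/4041376437) = 2006371856/1347125479 ≈ 1.4894)
T - 7850 = 2006371856/1347125479 - 7850 = -10572928638294/1347125479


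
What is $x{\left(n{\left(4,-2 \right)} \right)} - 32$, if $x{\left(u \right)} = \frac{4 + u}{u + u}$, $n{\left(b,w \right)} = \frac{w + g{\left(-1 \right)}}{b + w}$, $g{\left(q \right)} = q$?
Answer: $- \frac{197}{6} \approx -32.833$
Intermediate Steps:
$n{\left(b,w \right)} = \frac{-1 + w}{b + w}$ ($n{\left(b,w \right)} = \frac{w - 1}{b + w} = \frac{-1 + w}{b + w}$)
$x{\left(u \right)} = \frac{4 + u}{2 u}$
$x{\left(n{\left(4,-2 \right)} \right)} - 32 = \frac{4 + \frac{-1 - 2}{4 - 2}}{2 \frac{-1 - 2}{4 - 2}} - 32 = \frac{4 + \frac{1}{2} \left(-3\right)}{2 \cdot \frac{1}{2} \left(-3\right)} - 32 = \frac{4 - \frac{3}{2}}{2 \left(- \frac{3}{2}\right)} - 32 = \frac{1}{2} \left(- \frac{2}{3}\right) \frac{5}{2} - 32 = - \frac{5}{6} - 32 = - \frac{197}{6}$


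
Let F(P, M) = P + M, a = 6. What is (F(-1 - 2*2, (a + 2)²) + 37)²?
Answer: 9216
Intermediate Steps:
F(P, M) = M + P
(F(-1 - 2*2, (a + 2)²) + 37)² = (((6 + 2)² + (-1 - 2*2)) + 37)² = ((8² + (-1 - 4)) + 37)² = ((64 - 5) + 37)² = (59 + 37)² = 96² = 9216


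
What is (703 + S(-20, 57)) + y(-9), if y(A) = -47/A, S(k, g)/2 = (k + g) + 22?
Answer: 7436/9 ≈ 826.22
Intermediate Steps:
S(k, g) = 44 + 2*g + 2*k (S(k, g) = 2*((k + g) + 22) = 2*((g + k) + 22) = 2*(22 + g + k) = 44 + 2*g + 2*k)
(703 + S(-20, 57)) + y(-9) = (703 + (44 + 2*57 + 2*(-20))) - 47/(-9) = (703 + (44 + 114 - 40)) - 47*(-⅑) = (703 + 118) + 47/9 = 821 + 47/9 = 7436/9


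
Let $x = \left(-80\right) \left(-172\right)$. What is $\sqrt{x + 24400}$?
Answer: $12 \sqrt{265} \approx 195.35$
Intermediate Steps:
$x = 13760$
$\sqrt{x + 24400} = \sqrt{13760 + 24400} = \sqrt{38160} = 12 \sqrt{265}$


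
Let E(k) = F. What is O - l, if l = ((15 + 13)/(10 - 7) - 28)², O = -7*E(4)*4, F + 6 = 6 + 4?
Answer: -4144/9 ≈ -460.44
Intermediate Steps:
F = 4 (F = -6 + (6 + 4) = -6 + 10 = 4)
E(k) = 4
O = -112 (O = -7*4*4 = -28*4 = -112)
l = 3136/9 (l = (28/3 - 28)² = (-56/3)² = 3136/9 ≈ 348.44)
O - l = -112 - 1*3136/9 = -112 - 3136/9 = -4144/9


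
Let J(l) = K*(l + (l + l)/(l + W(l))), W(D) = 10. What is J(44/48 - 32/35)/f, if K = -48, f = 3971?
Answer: -20164/583875985 ≈ -3.4535e-5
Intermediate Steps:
J(l) = -48*l - 96*l/(10 + l) (J(l) = -48*(l + (l + l)/(l + 10)) = -48*(l + (2*l)/(10 + l)) = -48*(l + 2*l/(10 + l)) = -48*l - 96*l/(10 + l))
J(44/48 - 32/35)/f = -48*(44/48 - 32/35)*(12 + (44/48 - 32/35))/(10 + (44/48 - 32/35))/3971 = -48*(44*(1/48) - 32*1/35)*(12 + (44*(1/48) - 32*1/35))/(10 + (44*(1/48) - 32*1/35))*(1/3971) = -48*(11/12 - 32/35)*(12 + (11/12 - 32/35))/(10 + (11/12 - 32/35))*(1/3971) = -48*1/420*(12 + 1/420)/(10 + 1/420)*(1/3971) = -48*1/420*5041/420/4201/420*(1/3971) = -48*1/420*420/4201*5041/420*(1/3971) = -20164/147035*1/3971 = -20164/583875985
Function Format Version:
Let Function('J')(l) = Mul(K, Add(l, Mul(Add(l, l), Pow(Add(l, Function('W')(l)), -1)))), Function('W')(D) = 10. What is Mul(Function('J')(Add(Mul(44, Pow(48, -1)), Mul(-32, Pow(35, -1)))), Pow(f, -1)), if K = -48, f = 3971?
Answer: Rational(-20164, 583875985) ≈ -3.4535e-5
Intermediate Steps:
Function('J')(l) = Add(Mul(-48, l), Mul(-96, l, Pow(Add(10, l), -1))) (Function('J')(l) = Mul(-48, Add(l, Mul(Add(l, l), Pow(Add(l, 10), -1)))) = Mul(-48, Add(l, Mul(Mul(2, l), Pow(Add(10, l), -1)))) = Mul(-48, Add(l, Mul(2, l, Pow(Add(10, l), -1)))) = Add(Mul(-48, l), Mul(-96, l, Pow(Add(10, l), -1))))
Mul(Function('J')(Add(Mul(44, Pow(48, -1)), Mul(-32, Pow(35, -1)))), Pow(f, -1)) = Mul(Mul(-48, Add(Mul(44, Pow(48, -1)), Mul(-32, Pow(35, -1))), Pow(Add(10, Add(Mul(44, Pow(48, -1)), Mul(-32, Pow(35, -1)))), -1), Add(12, Add(Mul(44, Pow(48, -1)), Mul(-32, Pow(35, -1))))), Pow(3971, -1)) = Mul(Mul(-48, Add(Mul(44, Rational(1, 48)), Mul(-32, Rational(1, 35))), Pow(Add(10, Add(Mul(44, Rational(1, 48)), Mul(-32, Rational(1, 35)))), -1), Add(12, Add(Mul(44, Rational(1, 48)), Mul(-32, Rational(1, 35))))), Rational(1, 3971)) = Mul(Mul(-48, Add(Rational(11, 12), Rational(-32, 35)), Pow(Add(10, Add(Rational(11, 12), Rational(-32, 35))), -1), Add(12, Add(Rational(11, 12), Rational(-32, 35)))), Rational(1, 3971)) = Mul(Mul(-48, Rational(1, 420), Pow(Add(10, Rational(1, 420)), -1), Add(12, Rational(1, 420))), Rational(1, 3971)) = Mul(Mul(-48, Rational(1, 420), Pow(Rational(4201, 420), -1), Rational(5041, 420)), Rational(1, 3971)) = Mul(Mul(-48, Rational(1, 420), Rational(420, 4201), Rational(5041, 420)), Rational(1, 3971)) = Mul(Rational(-20164, 147035), Rational(1, 3971)) = Rational(-20164, 583875985)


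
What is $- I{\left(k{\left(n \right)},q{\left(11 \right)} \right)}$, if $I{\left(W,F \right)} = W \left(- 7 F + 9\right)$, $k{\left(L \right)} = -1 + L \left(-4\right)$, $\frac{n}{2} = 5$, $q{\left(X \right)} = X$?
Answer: $-2788$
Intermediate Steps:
$n = 10$ ($n = 2 \cdot 5 = 10$)
$k{\left(L \right)} = -1 - 4 L$
$I{\left(W,F \right)} = W \left(9 - 7 F\right)$
$- I{\left(k{\left(n \right)},q{\left(11 \right)} \right)} = - \left(-1 - 40\right) \left(9 - 77\right) = - \left(-41\right) \left(-68\right) = \left(-1\right) 2788 = -2788$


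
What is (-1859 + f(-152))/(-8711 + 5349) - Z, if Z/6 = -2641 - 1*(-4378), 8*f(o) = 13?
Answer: -280295253/26896 ≈ -10421.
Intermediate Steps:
f(o) = 13/8 (f(o) = (⅛)*13 = 13/8)
Z = 10422 (Z = 6*(-2641 - 1*(-4378)) = 6*(-2641 + 4378) = 6*1737 = 10422)
(-1859 + f(-152))/(-8711 + 5349) - Z = (-1859 + 13/8)/(-8711 + 5349) - 1*10422 = -14859/8/(-3362) - 10422 = -14859/8*(-1/3362) - 10422 = 14859/26896 - 10422 = -280295253/26896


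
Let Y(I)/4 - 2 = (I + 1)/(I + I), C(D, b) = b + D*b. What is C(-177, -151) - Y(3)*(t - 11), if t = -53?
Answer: 81776/3 ≈ 27259.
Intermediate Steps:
Y(I) = 8 + 2*(1 + I)/I (Y(I) = 8 + 4*((I + 1)/(I + I)) = 8 + 4*((1 + I)/((2*I))) = 8 + 4*((1 + I)*(1/(2*I))) = 8 + 4*((1 + I)/(2*I)) = 8 + 2*(1 + I)/I)
C(-177, -151) - Y(3)*(t - 11) = -151*(1 - 177) - (10 + 2/3)*(-53 - 11) = -151*(-176) - (10 + 2*(1/3))*(-64) = 26576 - (10 + 2/3)*(-64) = 26576 - 32*(-64)/3 = 26576 - 1*(-2048/3) = 26576 + 2048/3 = 81776/3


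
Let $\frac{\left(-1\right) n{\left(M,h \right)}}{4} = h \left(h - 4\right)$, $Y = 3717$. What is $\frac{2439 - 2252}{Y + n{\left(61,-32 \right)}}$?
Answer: $- \frac{17}{81} \approx -0.20988$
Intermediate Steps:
$n{\left(M,h \right)} = - 4 h \left(-4 + h\right)$ ($n{\left(M,h \right)} = - 4 h \left(h - 4\right) = - 4 h \left(-4 + h\right)$)
$\frac{2439 - 2252}{Y + n{\left(61,-32 \right)}} = \frac{2439 - 2252}{3717 + 4 \left(-32\right) \left(4 - -32\right)} = \frac{187}{3717 + 4 \left(-32\right) \left(4 + 32\right)} = \frac{187}{3717 + 4 \left(-32\right) 36} = \frac{187}{3717 - 4608} = \frac{187}{-891} = 187 \left(- \frac{1}{891}\right) = - \frac{17}{81}$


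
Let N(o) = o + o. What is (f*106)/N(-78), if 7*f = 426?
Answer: -3763/91 ≈ -41.352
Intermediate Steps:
f = 426/7 (f = (⅐)*426 = 426/7 ≈ 60.857)
N(o) = 2*o
(f*106)/N(-78) = ((426/7)*106)/((2*(-78))) = (45156/7)/(-156) = (45156/7)*(-1/156) = -3763/91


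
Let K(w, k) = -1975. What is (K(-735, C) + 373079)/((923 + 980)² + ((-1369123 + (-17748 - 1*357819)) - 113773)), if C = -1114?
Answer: 185552/881473 ≈ 0.21050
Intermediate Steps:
(K(-735, C) + 373079)/((923 + 980)² + ((-1369123 + (-17748 - 1*357819)) - 113773)) = (-1975 + 373079)/((923 + 980)² + ((-1369123 + (-17748 - 1*357819)) - 113773)) = 371104/(1903² + ((-1369123 + (-17748 - 357819)) - 113773)) = 371104/(3621409 + ((-1369123 - 375567) - 113773)) = 371104/(3621409 + (-1744690 - 113773)) = 371104/(3621409 - 1858463) = 371104/1762946 = 371104*(1/1762946) = 185552/881473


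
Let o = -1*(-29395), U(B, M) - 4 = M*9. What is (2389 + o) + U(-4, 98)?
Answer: 32670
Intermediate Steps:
U(B, M) = 4 + 9*M (U(B, M) = 4 + M*9 = 4 + 9*M)
o = 29395
(2389 + o) + U(-4, 98) = (2389 + 29395) + (4 + 9*98) = 31784 + (4 + 882) = 31784 + 886 = 32670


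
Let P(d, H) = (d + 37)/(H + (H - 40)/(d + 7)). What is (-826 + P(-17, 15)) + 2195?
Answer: 9591/7 ≈ 1370.1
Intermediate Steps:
P(d, H) = (37 + d)/(H + (-40 + H)/(7 + d))
(-826 + P(-17, 15)) + 2195 = (-826 + (259 + (-17)² + 44*(-17))/(-40 + 8*15 + 15*(-17))) + 2195 = (-826 + (259 + 289 - 748)/(-40 + 120 - 255)) + 2195 = (-826 - 200/(-175)) + 2195 = (-826 - 1/175*(-200)) + 2195 = (-826 + 8/7) + 2195 = -5774/7 + 2195 = 9591/7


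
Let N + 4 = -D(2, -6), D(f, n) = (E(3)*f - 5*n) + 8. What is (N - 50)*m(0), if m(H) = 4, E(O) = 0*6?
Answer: -368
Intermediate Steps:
E(O) = 0
D(f, n) = 8 - 5*n (D(f, n) = (0*f - 5*n) + 8 = (0 - 5*n) + 8 = -5*n + 8 = 8 - 5*n)
N = -42 (N = -4 - (8 - 5*(-6)) = -4 - (8 + 30) = -4 - 1*38 = -4 - 38 = -42)
(N - 50)*m(0) = (-42 - 50)*4 = -92*4 = -368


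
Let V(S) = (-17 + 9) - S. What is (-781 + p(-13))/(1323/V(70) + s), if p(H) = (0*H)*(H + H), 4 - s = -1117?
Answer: -20306/28705 ≈ -0.70740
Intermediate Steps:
s = 1121 (s = 4 - 1*(-1117) = 4 + 1117 = 1121)
p(H) = 0 (p(H) = 0*(2*H) = 0)
V(S) = -8 - S
(-781 + p(-13))/(1323/V(70) + s) = (-781 + 0)/(1323/(-8 - 1*70) + 1121) = -781/(1323/(-8 - 70) + 1121) = -781/(1323/(-78) + 1121) = -781/(1323*(-1/78) + 1121) = -781/(-441/26 + 1121) = -781/28705/26 = -781*26/28705 = -20306/28705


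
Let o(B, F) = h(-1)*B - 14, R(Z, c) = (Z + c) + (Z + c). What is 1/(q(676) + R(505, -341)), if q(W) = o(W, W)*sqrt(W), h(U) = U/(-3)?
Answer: 3/17468 ≈ 0.00017174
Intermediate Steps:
h(U) = -U/3 (h(U) = U*(-1/3) = -U/3)
R(Z, c) = 2*Z + 2*c
o(B, F) = -14 + B/3 (o(B, F) = (-1/3*(-1))*B - 14 = B/3 - 14 = -14 + B/3)
q(W) = sqrt(W)*(-14 + W/3) (q(W) = (-14 + W/3)*sqrt(W) = sqrt(W)*(-14 + W/3))
1/(q(676) + R(505, -341)) = 1/(sqrt(676)*(-42 + 676)/3 + (2*505 + 2*(-341))) = 1/((1/3)*26*634 + (1010 - 682)) = 1/(16484/3 + 328) = 1/(17468/3) = 3/17468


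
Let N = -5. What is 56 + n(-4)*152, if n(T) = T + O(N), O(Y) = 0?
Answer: -552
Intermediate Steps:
n(T) = T (n(T) = T + 0 = T)
56 + n(-4)*152 = 56 - 4*152 = 56 - 608 = -552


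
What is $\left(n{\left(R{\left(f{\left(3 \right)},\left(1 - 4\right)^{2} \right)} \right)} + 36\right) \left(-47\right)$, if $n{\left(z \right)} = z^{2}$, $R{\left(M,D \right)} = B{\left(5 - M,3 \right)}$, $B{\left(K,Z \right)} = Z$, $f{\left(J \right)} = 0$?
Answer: $-2115$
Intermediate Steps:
$R{\left(M,D \right)} = 3$
$\left(n{\left(R{\left(f{\left(3 \right)},\left(1 - 4\right)^{2} \right)} \right)} + 36\right) \left(-47\right) = \left(3^{2} + 36\right) \left(-47\right) = \left(9 + 36\right) \left(-47\right) = 45 \left(-47\right) = -2115$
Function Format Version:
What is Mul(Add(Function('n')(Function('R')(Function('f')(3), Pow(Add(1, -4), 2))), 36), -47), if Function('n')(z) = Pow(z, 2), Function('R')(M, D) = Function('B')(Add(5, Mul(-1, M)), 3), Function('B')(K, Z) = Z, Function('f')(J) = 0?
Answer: -2115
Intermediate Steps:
Function('R')(M, D) = 3
Mul(Add(Function('n')(Function('R')(Function('f')(3), Pow(Add(1, -4), 2))), 36), -47) = Mul(Add(Pow(3, 2), 36), -47) = Mul(Add(9, 36), -47) = Mul(45, -47) = -2115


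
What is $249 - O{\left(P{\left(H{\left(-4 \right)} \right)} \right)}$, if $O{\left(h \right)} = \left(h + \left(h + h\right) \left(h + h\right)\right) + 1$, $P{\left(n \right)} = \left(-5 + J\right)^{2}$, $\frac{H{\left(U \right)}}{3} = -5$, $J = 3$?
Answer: $180$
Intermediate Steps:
$H{\left(U \right)} = -15$ ($H{\left(U \right)} = 3 \left(-5\right) = -15$)
$P{\left(n \right)} = 4$ ($P{\left(n \right)} = \left(-5 + 3\right)^{2} = \left(-2\right)^{2} = 4$)
$O{\left(h \right)} = 1 + h + 4 h^{2}$ ($O{\left(h \right)} = \left(h + 2 h 2 h\right) + 1 = \left(h + 4 h^{2}\right) + 1 = 1 + h + 4 h^{2}$)
$249 - O{\left(P{\left(H{\left(-4 \right)} \right)} \right)} = 249 - \left(1 + 4 + 4 \cdot 4^{2}\right) = 249 - \left(1 + 4 + 4 \cdot 16\right) = 249 - \left(1 + 4 + 64\right) = 249 - 69 = 180$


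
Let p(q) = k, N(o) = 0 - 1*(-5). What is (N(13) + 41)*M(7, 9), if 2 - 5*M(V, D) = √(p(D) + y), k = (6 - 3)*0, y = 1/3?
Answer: 92/5 - 46*√3/15 ≈ 13.088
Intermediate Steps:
y = ⅓ ≈ 0.33333
k = 0 (k = 3*0 = 0)
N(o) = 5 (N(o) = 0 + 5 = 5)
p(q) = 0
M(V, D) = ⅖ - √3/15 (M(V, D) = ⅖ - √(0 + ⅓)/5 = ⅖ - √3/15)
(N(13) + 41)*M(7, 9) = (5 + 41)*(⅖ - √3/15) = 46*(⅖ - √3/15) = 92/5 - 46*√3/15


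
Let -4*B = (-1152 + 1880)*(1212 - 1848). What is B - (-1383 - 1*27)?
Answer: 117162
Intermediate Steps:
B = 115752 (B = -(-1152 + 1880)*(1212 - 1848)/4 = -182*(-636) = -1/4*(-463008) = 115752)
B - (-1383 - 1*27) = 115752 - (-1383 - 1*27) = 115752 - (-1383 - 27) = 115752 - 1*(-1410) = 115752 + 1410 = 117162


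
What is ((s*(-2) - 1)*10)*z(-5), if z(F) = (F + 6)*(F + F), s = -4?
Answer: -700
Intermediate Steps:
z(F) = 2*F*(6 + F) (z(F) = (6 + F)*(2*F) = 2*F*(6 + F))
((s*(-2) - 1)*10)*z(-5) = ((-4*(-2) - 1)*10)*(2*(-5)*(6 - 5)) = ((8 - 1)*10)*(2*(-5)*1) = (7*10)*(-10) = 70*(-10) = -700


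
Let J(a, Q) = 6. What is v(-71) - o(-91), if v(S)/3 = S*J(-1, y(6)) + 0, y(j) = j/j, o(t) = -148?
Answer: -1130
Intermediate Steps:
y(j) = 1
v(S) = 18*S (v(S) = 3*(S*6 + 0) = 3*(6*S + 0) = 3*(6*S) = 18*S)
v(-71) - o(-91) = 18*(-71) - 1*(-148) = -1278 + 148 = -1130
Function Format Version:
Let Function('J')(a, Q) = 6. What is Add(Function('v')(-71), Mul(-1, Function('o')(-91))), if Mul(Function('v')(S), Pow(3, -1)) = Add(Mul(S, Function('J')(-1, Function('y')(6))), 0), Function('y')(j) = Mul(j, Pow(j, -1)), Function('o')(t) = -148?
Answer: -1130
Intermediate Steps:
Function('y')(j) = 1
Function('v')(S) = Mul(18, S) (Function('v')(S) = Mul(3, Add(Mul(S, 6), 0)) = Mul(3, Add(Mul(6, S), 0)) = Mul(3, Mul(6, S)) = Mul(18, S))
Add(Function('v')(-71), Mul(-1, Function('o')(-91))) = Add(Mul(18, -71), Mul(-1, -148)) = Add(-1278, 148) = -1130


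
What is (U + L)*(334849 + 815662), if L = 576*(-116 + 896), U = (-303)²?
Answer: 622528846479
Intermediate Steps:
U = 91809
L = 449280 (L = 576*780 = 449280)
(U + L)*(334849 + 815662) = (91809 + 449280)*(334849 + 815662) = 541089*1150511 = 622528846479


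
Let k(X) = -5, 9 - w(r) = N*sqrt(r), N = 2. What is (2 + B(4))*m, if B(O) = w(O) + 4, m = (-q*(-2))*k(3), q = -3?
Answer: 330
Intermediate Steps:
w(r) = 9 - 2*sqrt(r)
m = 30 (m = (-1*(-3)*(-2))*(-5) = (3*(-2))*(-5) = -6*(-5) = 30)
B(O) = 13 - 2*sqrt(O) (B(O) = (9 - 2*sqrt(O)) + 4 = 13 - 2*sqrt(O))
(2 + B(4))*m = (2 + (13 - 2*sqrt(4)))*30 = (2 + (13 - 2*2))*30 = (2 + (13 - 4))*30 = (2 + 9)*30 = 11*30 = 330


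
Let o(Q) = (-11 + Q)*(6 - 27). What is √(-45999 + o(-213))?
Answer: I*√41295 ≈ 203.21*I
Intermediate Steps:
o(Q) = 231 - 21*Q (o(Q) = (-11 + Q)*(-21) = 231 - 21*Q)
√(-45999 + o(-213)) = √(-45999 + (231 - 21*(-213))) = √(-45999 + (231 + 4473)) = √(-45999 + 4704) = √(-41295) = I*√41295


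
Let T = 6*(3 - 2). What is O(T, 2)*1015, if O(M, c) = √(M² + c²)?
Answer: 2030*√10 ≈ 6419.4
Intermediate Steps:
T = 6 (T = 6*1 = 6)
O(T, 2)*1015 = √(6² + 2²)*1015 = √(36 + 4)*1015 = √40*1015 = (2*√10)*1015 = 2030*√10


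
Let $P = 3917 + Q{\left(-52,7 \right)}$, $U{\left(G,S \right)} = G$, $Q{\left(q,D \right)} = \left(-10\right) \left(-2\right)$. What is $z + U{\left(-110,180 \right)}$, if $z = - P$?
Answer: $-4047$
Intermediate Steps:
$Q{\left(q,D \right)} = 20$
$P = 3937$ ($P = 3917 + 20 = 3937$)
$z = -3937$ ($z = \left(-1\right) 3937 = -3937$)
$z + U{\left(-110,180 \right)} = -3937 - 110 = -4047$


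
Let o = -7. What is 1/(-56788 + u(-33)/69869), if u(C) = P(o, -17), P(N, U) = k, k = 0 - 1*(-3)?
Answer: -69869/3967720769 ≈ -1.7609e-5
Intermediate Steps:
k = 3 (k = 0 + 3 = 3)
P(N, U) = 3
u(C) = 3
1/(-56788 + u(-33)/69869) = 1/(-56788 + 3/69869) = 1/(-3967720769/69869) = -69869/3967720769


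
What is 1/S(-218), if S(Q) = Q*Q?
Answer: 1/47524 ≈ 2.1042e-5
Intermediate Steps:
S(Q) = Q**2
1/S(-218) = 1/((-218)**2) = 1/47524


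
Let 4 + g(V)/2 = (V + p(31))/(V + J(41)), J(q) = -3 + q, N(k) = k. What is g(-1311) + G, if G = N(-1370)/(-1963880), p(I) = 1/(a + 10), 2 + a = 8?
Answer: -2969872407/500003848 ≈ -5.9397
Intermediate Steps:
a = 6 (a = -2 + 8 = 6)
p(I) = 1/16 (p(I) = 1/(6 + 10) = 1/16)
G = 137/196388 (G = -1370/(-1963880) = -1370*(-1/1963880) = 137/196388 ≈ 0.00069760)
g(V) = -8 + 2*(1/16 + V)/(38 + V) (g(V) = -8 + 2*((V + 1/16)/(V + (-3 + 41))) = -8 + 2*((1/16 + V)/(V + 38)) = -8 + 2*((1/16 + V)/(38 + V)) = -8 + 2*(1/16 + V)/(38 + V))
g(-1311) + G = (-2431 - 48*(-1311))/(8*(38 - 1311)) + 137/196388 = (⅛)*(-2431 + 62928)/(-1273) + 137/196388 = (⅛)*(-1/1273)*60497 + 137/196388 = -60497/10184 + 137/196388 = -2969872407/500003848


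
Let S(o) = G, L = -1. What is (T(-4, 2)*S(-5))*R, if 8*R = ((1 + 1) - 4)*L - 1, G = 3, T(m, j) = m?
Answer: -3/2 ≈ -1.5000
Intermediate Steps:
S(o) = 3
R = ⅛ (R = (((1 + 1) - 4)*(-1) - 1)/8 = ((2 - 4)*(-1) - 1)/8 = (-2*(-1) - 1)/8 = (2 - 1)/8 = (⅛)*1 = ⅛ ≈ 0.12500)
(T(-4, 2)*S(-5))*R = -4*3*(⅛) = -12*⅛ = -3/2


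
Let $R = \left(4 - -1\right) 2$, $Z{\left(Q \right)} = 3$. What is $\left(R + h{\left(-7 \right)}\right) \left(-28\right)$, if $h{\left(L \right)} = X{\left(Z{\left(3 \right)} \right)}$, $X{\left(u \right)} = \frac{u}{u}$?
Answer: $-308$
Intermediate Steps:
$R = 10$ ($R = \left(4 + 1\right) 2 = 5 \cdot 2 = 10$)
$X{\left(u \right)} = 1$
$h{\left(L \right)} = 1$
$\left(R + h{\left(-7 \right)}\right) \left(-28\right) = \left(10 + 1\right) \left(-28\right) = 11 \left(-28\right) = -308$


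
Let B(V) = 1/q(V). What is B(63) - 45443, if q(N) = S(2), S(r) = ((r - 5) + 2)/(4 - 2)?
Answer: -45445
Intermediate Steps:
S(r) = -3/2 + r/2 (S(r) = ((-5 + r) + 2)/2 = (-3 + r)*(1/2) = -3/2 + r/2)
q(N) = -1/2 (q(N) = -3/2 + (1/2)*2 = -3/2 + 1 = -1/2)
B(V) = -2 (B(V) = 1/(-1/2) = -2)
B(63) - 45443 = -2 - 45443 = -45445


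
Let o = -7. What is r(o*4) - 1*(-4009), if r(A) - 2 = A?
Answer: 3983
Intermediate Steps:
r(A) = 2 + A
r(o*4) - 1*(-4009) = (2 - 7*4) - 1*(-4009) = (2 - 28) + 4009 = -26 + 4009 = 3983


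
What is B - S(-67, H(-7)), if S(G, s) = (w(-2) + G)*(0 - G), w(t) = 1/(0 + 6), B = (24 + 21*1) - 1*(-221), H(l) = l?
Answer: 28463/6 ≈ 4743.8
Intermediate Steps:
B = 266 (B = (24 + 21) + 221 = 45 + 221 = 266)
w(t) = ⅙ (w(t) = 1/6 = ⅙)
S(G, s) = -G*(⅙ + G) (S(G, s) = (⅙ + G)*(0 - G) = (⅙ + G)*(-G) = -G*(⅙ + G))
B - S(-67, H(-7)) = 266 - (-1)*(-67)*(⅙ - 67) = 266 - (-1)*(-67)*(-401)/6 = 266 - 1*(-26867/6) = 266 + 26867/6 = 28463/6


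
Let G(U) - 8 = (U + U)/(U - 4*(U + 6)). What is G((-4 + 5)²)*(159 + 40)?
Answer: 42586/27 ≈ 1577.3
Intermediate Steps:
G(U) = 8 + 2*U/(-24 - 3*U) (G(U) = 8 + (U + U)/(U - 4*(U + 6)) = 8 + (2*U)/(U - 4*(6 + U)) = 8 + (2*U)/(U + (-24 - 4*U)) = 8 + (2*U)/(-24 - 3*U) = 8 + 2*U/(-24 - 3*U))
G((-4 + 5)²)*(159 + 40) = (2*(96 + 11*(-4 + 5)²)/(3*(8 + (-4 + 5)²)))*(159 + 40) = (2*(96 + 11*1²)/(3*(8 + 1²)))*199 = (2*(96 + 11*1)/(3*(8 + 1)))*199 = ((⅔)*(96 + 11)/9)*199 = ((⅔)*(⅑)*107)*199 = (214/27)*199 = 42586/27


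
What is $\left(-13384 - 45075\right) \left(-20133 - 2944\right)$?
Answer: $1349058343$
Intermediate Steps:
$\left(-13384 - 45075\right) \left(-20133 - 2944\right) = \left(-58459\right) \left(-23077\right) = 1349058343$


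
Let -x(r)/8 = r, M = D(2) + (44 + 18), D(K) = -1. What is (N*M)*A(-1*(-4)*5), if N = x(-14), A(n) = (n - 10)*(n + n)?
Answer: 2732800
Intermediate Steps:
A(n) = 2*n*(-10 + n) (A(n) = (-10 + n)*(2*n) = 2*n*(-10 + n))
M = 61 (M = -1 + (44 + 18) = -1 + 62 = 61)
x(r) = -8*r
N = 112 (N = -8*(-14) = 112)
(N*M)*A(-1*(-4)*5) = (112*61)*(2*(-1*(-4)*5)*(-10 - 1*(-4)*5)) = 6832*(2*(4*5)*(-10 + 4*5)) = 6832*(2*20*(-10 + 20)) = 6832*(2*20*10) = 6832*400 = 2732800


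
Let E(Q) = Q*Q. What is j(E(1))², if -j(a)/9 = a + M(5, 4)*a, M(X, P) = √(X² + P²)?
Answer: 3402 + 162*√41 ≈ 4439.3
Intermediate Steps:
E(Q) = Q²
M(X, P) = √(P² + X²)
j(a) = -9*a - 9*a*√41 (j(a) = -9*(a + √(4² + 5²)*a) = -9*(a + √(16 + 25)*a) = -9*(a + √41*a) = -9*(a + a*√41) = -9*a - 9*a*√41)
j(E(1))² = (-9*1²*(1 + √41))² = (-9*1*(1 + √41))² = (-9 - 9*√41)²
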